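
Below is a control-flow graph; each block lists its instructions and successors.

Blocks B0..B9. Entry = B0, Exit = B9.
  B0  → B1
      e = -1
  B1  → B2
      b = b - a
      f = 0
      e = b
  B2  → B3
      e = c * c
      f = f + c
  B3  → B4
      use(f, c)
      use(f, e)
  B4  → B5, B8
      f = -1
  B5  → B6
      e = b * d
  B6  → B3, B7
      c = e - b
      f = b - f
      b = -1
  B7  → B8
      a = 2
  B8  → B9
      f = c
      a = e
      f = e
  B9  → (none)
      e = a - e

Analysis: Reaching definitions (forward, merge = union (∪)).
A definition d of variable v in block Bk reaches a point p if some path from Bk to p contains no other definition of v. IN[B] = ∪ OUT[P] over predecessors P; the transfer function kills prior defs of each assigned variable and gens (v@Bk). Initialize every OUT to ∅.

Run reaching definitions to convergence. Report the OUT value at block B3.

Answer: {b@B1, b@B6, c@B6, e@B2, e@B5, f@B2, f@B6}

Working:
Per-block solution:
  B0:  IN={}  OUT={e@B0}
  B1:  IN={e@B0}  OUT={b@B1, e@B1, f@B1}
  B2:  IN={b@B1, e@B1, f@B1}  OUT={b@B1, e@B2, f@B2}
  B3:  IN={b@B1, b@B6, c@B6, e@B2, e@B5, f@B2, f@B6}  OUT={b@B1, b@B6, c@B6, e@B2, e@B5, f@B2, f@B6}
  B4:  IN={b@B1, b@B6, c@B6, e@B2, e@B5, f@B2, f@B6}  OUT={b@B1, b@B6, c@B6, e@B2, e@B5, f@B4}
  B5:  IN={b@B1, b@B6, c@B6, e@B2, e@B5, f@B4}  OUT={b@B1, b@B6, c@B6, e@B5, f@B4}
  B6:  IN={b@B1, b@B6, c@B6, e@B5, f@B4}  OUT={b@B6, c@B6, e@B5, f@B6}
  B7:  IN={b@B6, c@B6, e@B5, f@B6}  OUT={a@B7, b@B6, c@B6, e@B5, f@B6}
  B8:  IN={a@B7, b@B1, b@B6, c@B6, e@B2, e@B5, f@B4, f@B6}  OUT={a@B8, b@B1, b@B6, c@B6, e@B2, e@B5, f@B8}
  B9:  IN={a@B8, b@B1, b@B6, c@B6, e@B2, e@B5, f@B8}  OUT={a@B8, b@B1, b@B6, c@B6, e@B9, f@B8}

Merge at B3: IN[B3] = OUT[B2] ⊔ OUT[B6] = {b@B1, b@B6, c@B6, e@B2, e@B5, f@B2, f@B6}
Applying B3's transfer function to that IN value gives OUT[B3] (row B3 above).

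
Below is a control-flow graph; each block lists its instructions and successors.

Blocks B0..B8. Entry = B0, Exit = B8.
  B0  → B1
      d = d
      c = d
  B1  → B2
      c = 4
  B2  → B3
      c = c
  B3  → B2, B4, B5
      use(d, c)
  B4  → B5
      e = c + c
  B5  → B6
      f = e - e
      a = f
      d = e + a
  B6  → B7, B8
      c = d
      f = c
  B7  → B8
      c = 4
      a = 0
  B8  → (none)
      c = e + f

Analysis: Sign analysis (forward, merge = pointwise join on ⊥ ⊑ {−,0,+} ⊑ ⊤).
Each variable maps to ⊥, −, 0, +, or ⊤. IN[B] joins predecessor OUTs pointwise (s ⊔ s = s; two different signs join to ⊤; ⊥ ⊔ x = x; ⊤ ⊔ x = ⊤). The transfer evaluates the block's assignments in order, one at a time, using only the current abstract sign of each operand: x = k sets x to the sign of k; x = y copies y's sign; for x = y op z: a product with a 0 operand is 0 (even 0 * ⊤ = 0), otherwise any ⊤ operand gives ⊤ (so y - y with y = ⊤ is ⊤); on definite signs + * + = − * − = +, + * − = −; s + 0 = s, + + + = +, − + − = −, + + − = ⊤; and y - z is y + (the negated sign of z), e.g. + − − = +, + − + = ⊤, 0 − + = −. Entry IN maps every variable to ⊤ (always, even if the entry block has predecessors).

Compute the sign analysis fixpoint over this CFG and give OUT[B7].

Answer: {a: 0, b: ⊤, c: +, d: ⊤, e: ⊤, f: ⊤}

Derivation:
Per-block solution:
  B0: | IN=(all ⊤) | OUT=(all ⊤)
  B1: | IN=(all ⊤) | OUT={c:+; rest ⊤}
  B2: | IN={c:+; rest ⊤} | OUT={c:+; rest ⊤}
  B3: | IN={c:+; rest ⊤} | OUT={c:+; rest ⊤}
  B4: | IN={c:+; rest ⊤} | OUT={c:+, e:+; rest ⊤}
  B5: | IN={c:+; rest ⊤} | OUT={c:+; rest ⊤}
  B6: | IN={c:+; rest ⊤} | OUT=(all ⊤)
  B7: | IN=(all ⊤) | OUT={a:0, c:+; rest ⊤}
  B8: | IN=(all ⊤) | OUT=(all ⊤)

Merge at B7: IN[B7] = OUT[B6] = {a: ⊤, b: ⊤, c: ⊤, d: ⊤, e: ⊤, f: ⊤}
Applying B7's transfer function to that IN value gives OUT[B7] (row B7 above).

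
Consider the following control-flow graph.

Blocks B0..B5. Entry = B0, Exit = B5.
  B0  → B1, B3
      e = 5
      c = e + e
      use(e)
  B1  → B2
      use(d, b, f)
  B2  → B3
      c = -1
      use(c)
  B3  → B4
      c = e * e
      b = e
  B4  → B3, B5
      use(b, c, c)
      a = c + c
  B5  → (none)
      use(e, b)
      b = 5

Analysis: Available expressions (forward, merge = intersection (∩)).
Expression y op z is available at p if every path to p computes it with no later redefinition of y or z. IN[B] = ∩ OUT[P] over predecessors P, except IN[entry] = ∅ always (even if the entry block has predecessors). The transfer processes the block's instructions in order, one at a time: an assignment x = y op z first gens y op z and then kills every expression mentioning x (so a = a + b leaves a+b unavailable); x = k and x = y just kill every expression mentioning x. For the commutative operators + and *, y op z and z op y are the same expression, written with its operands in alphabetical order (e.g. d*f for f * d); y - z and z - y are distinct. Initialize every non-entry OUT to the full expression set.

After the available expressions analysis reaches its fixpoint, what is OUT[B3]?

Answer: {e*e, e+e}

Working:
Fixpoint table:
  B0:   IN={}   OUT={e+e}
  B1:   IN={e+e}   OUT={e+e}
  B2:   IN={e+e}   OUT={e+e}
  B3:   IN={e+e}   OUT={e*e, e+e}
  B4:   IN={e*e, e+e}   OUT={c+c, e*e, e+e}
  B5:   IN={c+c, e*e, e+e}   OUT={c+c, e*e, e+e}

Merge at B3: IN[B3] = OUT[B0] ∩ OUT[B2] ∩ OUT[B4] = {e+e}
Applying B3's transfer function to that IN value gives OUT[B3] (row B3 above).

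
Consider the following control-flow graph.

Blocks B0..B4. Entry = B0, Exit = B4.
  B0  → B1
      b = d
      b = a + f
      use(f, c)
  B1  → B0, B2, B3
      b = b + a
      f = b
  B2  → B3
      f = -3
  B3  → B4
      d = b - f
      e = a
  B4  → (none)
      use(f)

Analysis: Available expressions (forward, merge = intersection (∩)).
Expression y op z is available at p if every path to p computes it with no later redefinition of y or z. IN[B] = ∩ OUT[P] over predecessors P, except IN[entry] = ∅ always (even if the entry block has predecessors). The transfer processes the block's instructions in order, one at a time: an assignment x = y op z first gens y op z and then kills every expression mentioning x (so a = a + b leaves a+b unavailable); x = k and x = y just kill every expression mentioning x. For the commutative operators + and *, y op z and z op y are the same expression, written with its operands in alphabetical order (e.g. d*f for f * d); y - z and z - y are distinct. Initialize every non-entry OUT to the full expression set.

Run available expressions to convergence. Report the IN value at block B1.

Per-block solution:
  B0:   IN={}   OUT={a+f}
  B1:   IN={a+f}   OUT={}
  B2:   IN={}   OUT={}
  B3:   IN={}   OUT={b-f}
  B4:   IN={b-f}   OUT={b-f}

Merge at B1: IN[B1] = OUT[B0] = {a+f}

Answer: {a+f}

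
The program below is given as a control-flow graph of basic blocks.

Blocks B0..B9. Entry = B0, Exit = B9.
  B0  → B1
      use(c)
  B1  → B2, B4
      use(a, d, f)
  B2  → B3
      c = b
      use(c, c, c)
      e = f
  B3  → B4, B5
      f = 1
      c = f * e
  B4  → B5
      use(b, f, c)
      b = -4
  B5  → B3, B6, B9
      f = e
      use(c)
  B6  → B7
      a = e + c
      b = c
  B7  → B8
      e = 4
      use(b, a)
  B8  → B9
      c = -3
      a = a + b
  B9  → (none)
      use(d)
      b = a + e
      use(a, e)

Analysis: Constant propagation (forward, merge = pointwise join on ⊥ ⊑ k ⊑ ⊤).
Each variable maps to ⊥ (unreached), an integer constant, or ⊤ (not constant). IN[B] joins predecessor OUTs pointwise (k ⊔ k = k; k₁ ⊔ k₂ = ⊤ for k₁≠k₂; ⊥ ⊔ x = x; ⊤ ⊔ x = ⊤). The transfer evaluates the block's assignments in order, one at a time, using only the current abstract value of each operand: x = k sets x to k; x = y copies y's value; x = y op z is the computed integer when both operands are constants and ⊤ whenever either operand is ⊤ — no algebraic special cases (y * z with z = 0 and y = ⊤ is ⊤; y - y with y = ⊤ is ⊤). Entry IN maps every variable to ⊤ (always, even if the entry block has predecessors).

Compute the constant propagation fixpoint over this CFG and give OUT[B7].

Per-block solution:
  B0: | IN=(all ⊤) | OUT=(all ⊤)
  B1: | IN=(all ⊤) | OUT=(all ⊤)
  B2: | IN=(all ⊤) | OUT=(all ⊤)
  B3: | IN=(all ⊤) | OUT={f:1; rest ⊤}
  B4: | IN=(all ⊤) | OUT={b:-4; rest ⊤}
  B5: | IN=(all ⊤) | OUT=(all ⊤)
  B6: | IN=(all ⊤) | OUT=(all ⊤)
  B7: | IN=(all ⊤) | OUT={e:4; rest ⊤}
  B8: | IN={e:4; rest ⊤} | OUT={c:-3, e:4; rest ⊤}
  B9: | IN=(all ⊤) | OUT=(all ⊤)

Merge at B7: IN[B7] = OUT[B6] = {a: ⊤, b: ⊤, c: ⊤, d: ⊤, e: ⊤, f: ⊤}
Applying B7's transfer function to that IN value gives OUT[B7] (row B7 above).

Answer: {a: ⊤, b: ⊤, c: ⊤, d: ⊤, e: 4, f: ⊤}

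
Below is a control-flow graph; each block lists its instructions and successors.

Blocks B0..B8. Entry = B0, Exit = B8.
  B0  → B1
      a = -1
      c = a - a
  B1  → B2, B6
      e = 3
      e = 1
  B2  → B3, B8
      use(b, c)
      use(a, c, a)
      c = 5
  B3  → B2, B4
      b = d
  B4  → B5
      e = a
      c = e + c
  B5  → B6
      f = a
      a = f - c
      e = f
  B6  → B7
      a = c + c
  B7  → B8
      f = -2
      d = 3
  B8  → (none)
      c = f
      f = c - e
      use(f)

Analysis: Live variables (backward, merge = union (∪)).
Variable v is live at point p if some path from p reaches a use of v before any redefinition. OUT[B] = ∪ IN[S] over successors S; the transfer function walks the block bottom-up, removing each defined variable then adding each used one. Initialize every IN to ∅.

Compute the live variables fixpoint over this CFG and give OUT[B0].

Fixpoint table:
  B0: | IN={b, d, f} | OUT={a, b, c, d, f}
  B1: | IN={a, b, c, d, f} | OUT={a, b, c, d, e, f}
  B2: | IN={a, b, c, d, e, f} | OUT={a, c, d, e, f}
  B3: | IN={a, c, d, e, f} | OUT={a, b, c, d, e, f}
  B4: | IN={a, c} | OUT={a, c}
  B5: | IN={a, c} | OUT={c, e}
  B6: | IN={c, e} | OUT={e}
  B7: | IN={e} | OUT={e, f}
  B8: | IN={e, f} | OUT={}

Merge at B0: OUT[B0] = IN[B1] = {a, b, c, d, f}

Answer: {a, b, c, d, f}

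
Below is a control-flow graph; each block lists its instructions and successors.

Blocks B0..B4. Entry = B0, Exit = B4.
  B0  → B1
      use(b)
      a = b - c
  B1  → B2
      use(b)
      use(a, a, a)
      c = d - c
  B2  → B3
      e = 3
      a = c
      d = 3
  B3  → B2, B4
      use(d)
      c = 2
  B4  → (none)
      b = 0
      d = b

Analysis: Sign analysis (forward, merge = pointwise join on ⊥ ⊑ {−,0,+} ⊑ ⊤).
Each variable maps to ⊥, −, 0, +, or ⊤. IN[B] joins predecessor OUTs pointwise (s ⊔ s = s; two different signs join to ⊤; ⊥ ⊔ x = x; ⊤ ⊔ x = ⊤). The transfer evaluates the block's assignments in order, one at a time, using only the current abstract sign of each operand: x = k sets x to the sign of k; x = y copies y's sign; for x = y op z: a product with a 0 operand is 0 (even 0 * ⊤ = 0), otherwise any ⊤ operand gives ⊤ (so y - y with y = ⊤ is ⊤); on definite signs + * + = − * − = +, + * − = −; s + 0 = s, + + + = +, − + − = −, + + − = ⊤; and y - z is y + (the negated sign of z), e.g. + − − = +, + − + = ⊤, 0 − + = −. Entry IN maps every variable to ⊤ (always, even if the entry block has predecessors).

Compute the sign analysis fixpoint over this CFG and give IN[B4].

Converged values:
  B0: | IN=(all ⊤) | OUT=(all ⊤)
  B1: | IN=(all ⊤) | OUT=(all ⊤)
  B2: | IN=(all ⊤) | OUT={d:+, e:+; rest ⊤}
  B3: | IN={d:+, e:+; rest ⊤} | OUT={c:+, d:+, e:+; rest ⊤}
  B4: | IN={c:+, d:+, e:+; rest ⊤} | OUT={b:0, c:+, d:0, e:+; rest ⊤}

Merge at B4: IN[B4] = OUT[B3] = {a: ⊤, b: ⊤, c: +, d: +, e: +, f: ⊤}

Answer: {a: ⊤, b: ⊤, c: +, d: +, e: +, f: ⊤}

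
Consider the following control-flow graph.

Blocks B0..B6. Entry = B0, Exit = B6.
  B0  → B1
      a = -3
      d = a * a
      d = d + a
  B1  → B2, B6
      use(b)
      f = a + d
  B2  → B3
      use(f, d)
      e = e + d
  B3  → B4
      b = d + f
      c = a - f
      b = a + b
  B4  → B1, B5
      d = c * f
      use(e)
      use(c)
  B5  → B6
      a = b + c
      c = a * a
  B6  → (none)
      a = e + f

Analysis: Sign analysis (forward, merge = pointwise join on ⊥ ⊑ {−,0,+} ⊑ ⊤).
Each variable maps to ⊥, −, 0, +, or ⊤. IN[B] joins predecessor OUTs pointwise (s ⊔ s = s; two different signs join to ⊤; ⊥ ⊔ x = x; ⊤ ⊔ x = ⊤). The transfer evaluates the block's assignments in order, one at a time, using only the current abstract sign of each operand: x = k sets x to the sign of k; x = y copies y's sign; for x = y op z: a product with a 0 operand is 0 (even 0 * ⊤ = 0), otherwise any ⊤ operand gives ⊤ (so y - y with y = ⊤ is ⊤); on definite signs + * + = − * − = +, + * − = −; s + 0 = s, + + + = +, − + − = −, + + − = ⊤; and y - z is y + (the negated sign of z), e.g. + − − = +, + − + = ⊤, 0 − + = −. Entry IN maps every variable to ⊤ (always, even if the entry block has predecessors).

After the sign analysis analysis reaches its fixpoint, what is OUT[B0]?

Answer: {a: -, b: ⊤, c: ⊤, d: ⊤, e: ⊤, f: ⊤}

Working:
Converged values:
  B0: | IN=(all ⊤) | OUT={a:-; rest ⊤}
  B1: | IN={a:-; rest ⊤} | OUT={a:-; rest ⊤}
  B2: | IN={a:-; rest ⊤} | OUT={a:-; rest ⊤}
  B3: | IN={a:-; rest ⊤} | OUT={a:-; rest ⊤}
  B4: | IN={a:-; rest ⊤} | OUT={a:-; rest ⊤}
  B5: | IN={a:-; rest ⊤} | OUT=(all ⊤)
  B6: | IN=(all ⊤) | OUT=(all ⊤)

B0 is the boundary node: IN[B0] = {a: ⊤, b: ⊤, c: ⊤, d: ⊤, e: ⊤, f: ⊤}
Applying B0's transfer function to that IN value gives OUT[B0] (row B0 above).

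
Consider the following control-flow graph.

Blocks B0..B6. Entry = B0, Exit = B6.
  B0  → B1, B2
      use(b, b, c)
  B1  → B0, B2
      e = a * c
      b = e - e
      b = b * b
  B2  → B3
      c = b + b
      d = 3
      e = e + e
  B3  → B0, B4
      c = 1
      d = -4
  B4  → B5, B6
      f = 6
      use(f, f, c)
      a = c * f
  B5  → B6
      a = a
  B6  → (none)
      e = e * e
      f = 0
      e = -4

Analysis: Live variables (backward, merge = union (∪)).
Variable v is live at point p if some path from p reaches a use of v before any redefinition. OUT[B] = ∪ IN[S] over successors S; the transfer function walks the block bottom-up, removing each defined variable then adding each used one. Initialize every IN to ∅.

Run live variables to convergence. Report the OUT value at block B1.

Answer: {a, b, c, e}

Working:
Converged values:
  B0:   IN={a, b, c, e}   OUT={a, b, c, e}
  B1:   IN={a, c}   OUT={a, b, c, e}
  B2:   IN={a, b, e}   OUT={a, b, e}
  B3:   IN={a, b, e}   OUT={a, b, c, e}
  B4:   IN={c, e}   OUT={a, e}
  B5:   IN={a, e}   OUT={e}
  B6:   IN={e}   OUT={}

Merge at B1: OUT[B1] = IN[B0] ⊔ IN[B2] = {a, b, c, e}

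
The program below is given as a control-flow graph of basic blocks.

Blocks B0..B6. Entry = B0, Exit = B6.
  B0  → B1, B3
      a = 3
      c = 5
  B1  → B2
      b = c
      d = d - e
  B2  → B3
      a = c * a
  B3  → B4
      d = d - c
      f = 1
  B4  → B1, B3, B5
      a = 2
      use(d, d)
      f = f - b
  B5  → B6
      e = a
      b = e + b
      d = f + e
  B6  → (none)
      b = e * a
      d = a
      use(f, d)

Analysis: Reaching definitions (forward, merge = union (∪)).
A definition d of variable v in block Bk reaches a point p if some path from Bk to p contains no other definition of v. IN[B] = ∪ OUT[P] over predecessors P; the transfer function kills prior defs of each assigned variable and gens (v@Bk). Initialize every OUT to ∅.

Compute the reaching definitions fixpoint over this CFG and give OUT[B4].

Converged values:
  B0:   IN={}   OUT={a@B0, c@B0}
  B1:   IN={a@B0, a@B4, b@B1, c@B0, d@B3, f@B4}   OUT={a@B0, a@B4, b@B1, c@B0, d@B1, f@B4}
  B2:   IN={a@B0, a@B4, b@B1, c@B0, d@B1, f@B4}   OUT={a@B2, b@B1, c@B0, d@B1, f@B4}
  B3:   IN={a@B0, a@B2, a@B4, b@B1, c@B0, d@B1, d@B3, f@B4}   OUT={a@B0, a@B2, a@B4, b@B1, c@B0, d@B3, f@B3}
  B4:   IN={a@B0, a@B2, a@B4, b@B1, c@B0, d@B3, f@B3}   OUT={a@B4, b@B1, c@B0, d@B3, f@B4}
  B5:   IN={a@B4, b@B1, c@B0, d@B3, f@B4}   OUT={a@B4, b@B5, c@B0, d@B5, e@B5, f@B4}
  B6:   IN={a@B4, b@B5, c@B0, d@B5, e@B5, f@B4}   OUT={a@B4, b@B6, c@B0, d@B6, e@B5, f@B4}

Merge at B4: IN[B4] = OUT[B3] = {a@B0, a@B2, a@B4, b@B1, c@B0, d@B3, f@B3}
Applying B4's transfer function to that IN value gives OUT[B4] (row B4 above).

Answer: {a@B4, b@B1, c@B0, d@B3, f@B4}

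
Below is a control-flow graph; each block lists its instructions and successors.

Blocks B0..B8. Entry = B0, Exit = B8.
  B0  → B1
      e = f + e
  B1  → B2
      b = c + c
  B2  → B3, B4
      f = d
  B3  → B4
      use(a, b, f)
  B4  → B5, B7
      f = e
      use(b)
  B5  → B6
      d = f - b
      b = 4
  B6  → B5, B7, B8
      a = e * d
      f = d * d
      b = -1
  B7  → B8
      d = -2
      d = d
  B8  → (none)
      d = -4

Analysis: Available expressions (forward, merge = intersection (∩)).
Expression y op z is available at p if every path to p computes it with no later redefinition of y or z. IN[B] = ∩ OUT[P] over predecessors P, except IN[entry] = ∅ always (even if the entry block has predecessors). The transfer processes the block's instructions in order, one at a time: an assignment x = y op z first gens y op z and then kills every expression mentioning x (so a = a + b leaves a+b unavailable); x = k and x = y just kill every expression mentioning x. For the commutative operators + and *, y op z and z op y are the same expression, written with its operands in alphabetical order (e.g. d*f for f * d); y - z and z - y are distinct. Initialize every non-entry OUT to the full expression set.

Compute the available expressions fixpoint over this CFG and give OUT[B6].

Per-block solution:
  B0: | IN={} | OUT={}
  B1: | IN={} | OUT={c+c}
  B2: | IN={c+c} | OUT={c+c}
  B3: | IN={c+c} | OUT={c+c}
  B4: | IN={c+c} | OUT={c+c}
  B5: | IN={c+c} | OUT={c+c}
  B6: | IN={c+c} | OUT={c+c, d*d, d*e}
  B7: | IN={c+c} | OUT={c+c}
  B8: | IN={c+c} | OUT={c+c}

Merge at B6: IN[B6] = OUT[B5] = {c+c}
Applying B6's transfer function to that IN value gives OUT[B6] (row B6 above).

Answer: {c+c, d*d, d*e}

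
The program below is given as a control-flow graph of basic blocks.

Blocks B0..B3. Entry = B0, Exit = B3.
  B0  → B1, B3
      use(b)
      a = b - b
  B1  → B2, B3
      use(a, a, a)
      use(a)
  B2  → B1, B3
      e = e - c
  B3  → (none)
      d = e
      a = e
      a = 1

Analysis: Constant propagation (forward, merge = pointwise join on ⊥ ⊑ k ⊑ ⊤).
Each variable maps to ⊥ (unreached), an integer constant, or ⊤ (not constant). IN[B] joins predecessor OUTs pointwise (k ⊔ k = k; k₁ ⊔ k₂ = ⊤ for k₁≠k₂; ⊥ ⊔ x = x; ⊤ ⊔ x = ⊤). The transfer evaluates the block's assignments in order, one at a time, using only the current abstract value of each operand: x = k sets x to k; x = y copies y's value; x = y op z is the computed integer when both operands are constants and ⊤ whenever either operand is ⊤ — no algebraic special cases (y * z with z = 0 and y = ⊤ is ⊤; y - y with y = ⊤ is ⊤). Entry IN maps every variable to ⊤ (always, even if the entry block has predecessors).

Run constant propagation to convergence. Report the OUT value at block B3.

Answer: {a: 1, b: ⊤, c: ⊤, d: ⊤, e: ⊤, f: ⊤}

Derivation:
Converged values:
  B0: | IN=(all ⊤) | OUT=(all ⊤)
  B1: | IN=(all ⊤) | OUT=(all ⊤)
  B2: | IN=(all ⊤) | OUT=(all ⊤)
  B3: | IN=(all ⊤) | OUT={a:1; rest ⊤}

Merge at B3: IN[B3] = OUT[B0] ⊔ OUT[B1] ⊔ OUT[B2] = {a: ⊤, b: ⊤, c: ⊤, d: ⊤, e: ⊤, f: ⊤}
Applying B3's transfer function to that IN value gives OUT[B3] (row B3 above).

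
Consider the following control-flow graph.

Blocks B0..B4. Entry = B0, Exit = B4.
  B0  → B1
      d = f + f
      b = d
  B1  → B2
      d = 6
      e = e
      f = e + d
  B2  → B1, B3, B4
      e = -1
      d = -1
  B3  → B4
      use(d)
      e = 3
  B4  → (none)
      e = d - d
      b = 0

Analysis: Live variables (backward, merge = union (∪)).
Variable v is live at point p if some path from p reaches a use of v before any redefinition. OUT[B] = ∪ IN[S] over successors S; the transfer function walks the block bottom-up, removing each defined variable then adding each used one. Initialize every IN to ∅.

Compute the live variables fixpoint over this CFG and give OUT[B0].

Fixpoint table:
  B0:   IN={e, f}   OUT={e}
  B1:   IN={e}   OUT={}
  B2:   IN={}   OUT={d, e}
  B3:   IN={d}   OUT={d}
  B4:   IN={d}   OUT={}

Merge at B0: OUT[B0] = IN[B1] = {e}

Answer: {e}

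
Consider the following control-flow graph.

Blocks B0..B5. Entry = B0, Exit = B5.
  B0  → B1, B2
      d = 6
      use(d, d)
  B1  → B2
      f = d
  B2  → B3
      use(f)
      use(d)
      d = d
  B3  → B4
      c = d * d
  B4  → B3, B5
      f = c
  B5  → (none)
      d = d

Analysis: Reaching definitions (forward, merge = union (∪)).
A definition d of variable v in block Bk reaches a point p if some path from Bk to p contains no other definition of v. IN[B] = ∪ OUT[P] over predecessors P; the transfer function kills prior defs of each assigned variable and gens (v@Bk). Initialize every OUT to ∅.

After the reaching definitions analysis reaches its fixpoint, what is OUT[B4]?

Answer: {c@B3, d@B2, f@B4}

Derivation:
Fixpoint table:
  B0:  IN={}  OUT={d@B0}
  B1:  IN={d@B0}  OUT={d@B0, f@B1}
  B2:  IN={d@B0, f@B1}  OUT={d@B2, f@B1}
  B3:  IN={c@B3, d@B2, f@B1, f@B4}  OUT={c@B3, d@B2, f@B1, f@B4}
  B4:  IN={c@B3, d@B2, f@B1, f@B4}  OUT={c@B3, d@B2, f@B4}
  B5:  IN={c@B3, d@B2, f@B4}  OUT={c@B3, d@B5, f@B4}

Merge at B4: IN[B4] = OUT[B3] = {c@B3, d@B2, f@B1, f@B4}
Applying B4's transfer function to that IN value gives OUT[B4] (row B4 above).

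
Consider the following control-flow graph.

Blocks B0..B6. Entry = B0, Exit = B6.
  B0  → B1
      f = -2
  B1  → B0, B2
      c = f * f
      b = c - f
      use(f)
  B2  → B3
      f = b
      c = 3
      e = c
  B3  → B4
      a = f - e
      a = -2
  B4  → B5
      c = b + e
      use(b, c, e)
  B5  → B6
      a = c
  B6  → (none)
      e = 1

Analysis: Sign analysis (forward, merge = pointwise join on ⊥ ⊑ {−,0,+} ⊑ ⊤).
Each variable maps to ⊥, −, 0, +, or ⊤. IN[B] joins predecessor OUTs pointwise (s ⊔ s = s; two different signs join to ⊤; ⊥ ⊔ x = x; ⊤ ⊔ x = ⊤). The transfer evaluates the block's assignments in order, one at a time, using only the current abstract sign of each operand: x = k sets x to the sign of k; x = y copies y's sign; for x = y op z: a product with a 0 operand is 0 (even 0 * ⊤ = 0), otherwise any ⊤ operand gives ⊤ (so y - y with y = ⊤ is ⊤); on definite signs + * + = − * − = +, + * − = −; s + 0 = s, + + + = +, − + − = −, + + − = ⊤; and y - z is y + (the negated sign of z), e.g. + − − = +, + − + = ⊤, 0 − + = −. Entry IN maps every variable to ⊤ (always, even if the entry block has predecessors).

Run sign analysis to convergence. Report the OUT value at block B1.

Answer: {a: ⊤, b: +, c: +, d: ⊤, e: ⊤, f: -}

Trace:
Fixpoint table:
  B0:  IN=(all ⊤)  OUT={f:-; rest ⊤}
  B1:  IN={f:-; rest ⊤}  OUT={b:+, c:+, f:-; rest ⊤}
  B2:  IN={b:+, c:+, f:-; rest ⊤}  OUT={b:+, c:+, e:+, f:+; rest ⊤}
  B3:  IN={b:+, c:+, e:+, f:+; rest ⊤}  OUT={a:-, b:+, c:+, e:+, f:+; rest ⊤}
  B4:  IN={a:-, b:+, c:+, e:+, f:+; rest ⊤}  OUT={a:-, b:+, c:+, e:+, f:+; rest ⊤}
  B5:  IN={a:-, b:+, c:+, e:+, f:+; rest ⊤}  OUT={a:+, b:+, c:+, e:+, f:+; rest ⊤}
  B6:  IN={a:+, b:+, c:+, e:+, f:+; rest ⊤}  OUT={a:+, b:+, c:+, e:+, f:+; rest ⊤}

Merge at B1: IN[B1] = OUT[B0] = {a: ⊤, b: ⊤, c: ⊤, d: ⊤, e: ⊤, f: -}
Applying B1's transfer function to that IN value gives OUT[B1] (row B1 above).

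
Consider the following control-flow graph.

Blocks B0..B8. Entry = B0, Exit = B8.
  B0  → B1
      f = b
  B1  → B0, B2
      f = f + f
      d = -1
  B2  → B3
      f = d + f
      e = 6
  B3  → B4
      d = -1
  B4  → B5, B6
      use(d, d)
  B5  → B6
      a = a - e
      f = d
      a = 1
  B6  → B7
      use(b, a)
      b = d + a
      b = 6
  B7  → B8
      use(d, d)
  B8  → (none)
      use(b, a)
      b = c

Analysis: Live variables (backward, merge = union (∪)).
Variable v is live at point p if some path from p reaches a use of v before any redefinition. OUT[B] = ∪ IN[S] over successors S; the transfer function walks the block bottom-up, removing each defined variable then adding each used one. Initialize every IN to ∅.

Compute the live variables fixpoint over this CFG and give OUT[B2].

Fixpoint table:
  B0: | IN={a, b, c} | OUT={a, b, c, f}
  B1: | IN={a, b, c, f} | OUT={a, b, c, d, f}
  B2: | IN={a, b, c, d, f} | OUT={a, b, c, e}
  B3: | IN={a, b, c, e} | OUT={a, b, c, d, e}
  B4: | IN={a, b, c, d, e} | OUT={a, b, c, d, e}
  B5: | IN={a, b, c, d, e} | OUT={a, b, c, d}
  B6: | IN={a, b, c, d} | OUT={a, b, c, d}
  B7: | IN={a, b, c, d} | OUT={a, b, c}
  B8: | IN={a, b, c} | OUT={}

Merge at B2: OUT[B2] = IN[B3] = {a, b, c, e}

Answer: {a, b, c, e}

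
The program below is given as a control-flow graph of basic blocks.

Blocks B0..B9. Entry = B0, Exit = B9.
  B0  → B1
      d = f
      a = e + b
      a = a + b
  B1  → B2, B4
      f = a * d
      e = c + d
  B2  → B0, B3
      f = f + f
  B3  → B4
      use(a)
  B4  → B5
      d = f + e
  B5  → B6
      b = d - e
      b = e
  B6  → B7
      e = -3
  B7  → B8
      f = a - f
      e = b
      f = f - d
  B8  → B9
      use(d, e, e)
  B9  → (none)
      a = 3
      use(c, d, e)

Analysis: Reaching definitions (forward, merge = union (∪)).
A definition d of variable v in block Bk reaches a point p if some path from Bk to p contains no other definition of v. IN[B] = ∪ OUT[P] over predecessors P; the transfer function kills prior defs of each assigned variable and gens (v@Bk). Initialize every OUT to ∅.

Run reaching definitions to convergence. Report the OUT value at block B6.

Fixpoint table:
  B0: | IN={a@B0, d@B0, e@B1, f@B2} | OUT={a@B0, d@B0, e@B1, f@B2}
  B1: | IN={a@B0, d@B0, e@B1, f@B2} | OUT={a@B0, d@B0, e@B1, f@B1}
  B2: | IN={a@B0, d@B0, e@B1, f@B1} | OUT={a@B0, d@B0, e@B1, f@B2}
  B3: | IN={a@B0, d@B0, e@B1, f@B2} | OUT={a@B0, d@B0, e@B1, f@B2}
  B4: | IN={a@B0, d@B0, e@B1, f@B1, f@B2} | OUT={a@B0, d@B4, e@B1, f@B1, f@B2}
  B5: | IN={a@B0, d@B4, e@B1, f@B1, f@B2} | OUT={a@B0, b@B5, d@B4, e@B1, f@B1, f@B2}
  B6: | IN={a@B0, b@B5, d@B4, e@B1, f@B1, f@B2} | OUT={a@B0, b@B5, d@B4, e@B6, f@B1, f@B2}
  B7: | IN={a@B0, b@B5, d@B4, e@B6, f@B1, f@B2} | OUT={a@B0, b@B5, d@B4, e@B7, f@B7}
  B8: | IN={a@B0, b@B5, d@B4, e@B7, f@B7} | OUT={a@B0, b@B5, d@B4, e@B7, f@B7}
  B9: | IN={a@B0, b@B5, d@B4, e@B7, f@B7} | OUT={a@B9, b@B5, d@B4, e@B7, f@B7}

Merge at B6: IN[B6] = OUT[B5] = {a@B0, b@B5, d@B4, e@B1, f@B1, f@B2}
Applying B6's transfer function to that IN value gives OUT[B6] (row B6 above).

Answer: {a@B0, b@B5, d@B4, e@B6, f@B1, f@B2}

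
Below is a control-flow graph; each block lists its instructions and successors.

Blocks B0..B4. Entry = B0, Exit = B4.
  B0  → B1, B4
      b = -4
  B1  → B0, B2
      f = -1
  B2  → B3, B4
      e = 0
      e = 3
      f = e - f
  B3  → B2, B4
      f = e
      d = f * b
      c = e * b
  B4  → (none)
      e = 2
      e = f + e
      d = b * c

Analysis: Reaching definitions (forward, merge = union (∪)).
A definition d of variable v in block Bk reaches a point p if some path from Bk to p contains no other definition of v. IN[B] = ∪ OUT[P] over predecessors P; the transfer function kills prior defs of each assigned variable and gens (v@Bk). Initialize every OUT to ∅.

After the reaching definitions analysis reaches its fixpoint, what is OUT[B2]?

Converged values:
  B0:  IN={b@B0, f@B1}  OUT={b@B0, f@B1}
  B1:  IN={b@B0, f@B1}  OUT={b@B0, f@B1}
  B2:  IN={b@B0, c@B3, d@B3, e@B2, f@B1, f@B3}  OUT={b@B0, c@B3, d@B3, e@B2, f@B2}
  B3:  IN={b@B0, c@B3, d@B3, e@B2, f@B2}  OUT={b@B0, c@B3, d@B3, e@B2, f@B3}
  B4:  IN={b@B0, c@B3, d@B3, e@B2, f@B1, f@B2, f@B3}  OUT={b@B0, c@B3, d@B4, e@B4, f@B1, f@B2, f@B3}

Merge at B2: IN[B2] = OUT[B1] ⊔ OUT[B3] = {b@B0, c@B3, d@B3, e@B2, f@B1, f@B3}
Applying B2's transfer function to that IN value gives OUT[B2] (row B2 above).

Answer: {b@B0, c@B3, d@B3, e@B2, f@B2}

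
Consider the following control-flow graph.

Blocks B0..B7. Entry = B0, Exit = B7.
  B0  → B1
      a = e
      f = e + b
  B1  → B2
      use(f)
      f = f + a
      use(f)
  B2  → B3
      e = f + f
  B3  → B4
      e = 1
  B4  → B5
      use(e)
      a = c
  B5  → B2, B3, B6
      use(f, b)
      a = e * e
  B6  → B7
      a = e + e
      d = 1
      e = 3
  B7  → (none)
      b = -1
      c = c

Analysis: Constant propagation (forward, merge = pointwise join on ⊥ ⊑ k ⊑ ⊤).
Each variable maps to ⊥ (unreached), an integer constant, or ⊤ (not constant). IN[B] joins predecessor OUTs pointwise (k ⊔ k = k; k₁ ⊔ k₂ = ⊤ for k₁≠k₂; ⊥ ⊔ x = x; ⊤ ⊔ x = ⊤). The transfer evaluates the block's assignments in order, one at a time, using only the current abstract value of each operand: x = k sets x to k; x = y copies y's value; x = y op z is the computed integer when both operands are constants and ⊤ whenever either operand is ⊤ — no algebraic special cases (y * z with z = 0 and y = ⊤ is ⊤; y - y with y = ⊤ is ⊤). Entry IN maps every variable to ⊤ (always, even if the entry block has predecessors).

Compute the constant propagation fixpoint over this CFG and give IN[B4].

Answer: {a: ⊤, b: ⊤, c: ⊤, d: ⊤, e: 1, f: ⊤}

Derivation:
Per-block solution:
  B0:  IN=(all ⊤)  OUT=(all ⊤)
  B1:  IN=(all ⊤)  OUT=(all ⊤)
  B2:  IN=(all ⊤)  OUT=(all ⊤)
  B3:  IN=(all ⊤)  OUT={e:1; rest ⊤}
  B4:  IN={e:1; rest ⊤}  OUT={e:1; rest ⊤}
  B5:  IN={e:1; rest ⊤}  OUT={a:1, e:1; rest ⊤}
  B6:  IN={a:1, e:1; rest ⊤}  OUT={a:2, d:1, e:3; rest ⊤}
  B7:  IN={a:2, d:1, e:3; rest ⊤}  OUT={a:2, b:-1, d:1, e:3; rest ⊤}

Merge at B4: IN[B4] = OUT[B3] = {a: ⊤, b: ⊤, c: ⊤, d: ⊤, e: 1, f: ⊤}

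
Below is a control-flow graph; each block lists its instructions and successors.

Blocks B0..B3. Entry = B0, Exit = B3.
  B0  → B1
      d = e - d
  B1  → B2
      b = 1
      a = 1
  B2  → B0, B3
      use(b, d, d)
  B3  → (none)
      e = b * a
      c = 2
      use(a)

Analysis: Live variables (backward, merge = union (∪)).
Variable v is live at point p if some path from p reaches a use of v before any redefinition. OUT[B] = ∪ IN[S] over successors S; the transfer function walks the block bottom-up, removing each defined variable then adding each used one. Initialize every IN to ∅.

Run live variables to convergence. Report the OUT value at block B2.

Answer: {a, b, d, e}

Trace:
Fixpoint table:
  B0: | IN={d, e} | OUT={d, e}
  B1: | IN={d, e} | OUT={a, b, d, e}
  B2: | IN={a, b, d, e} | OUT={a, b, d, e}
  B3: | IN={a, b} | OUT={}

Merge at B2: OUT[B2] = IN[B0] ⊔ IN[B3] = {a, b, d, e}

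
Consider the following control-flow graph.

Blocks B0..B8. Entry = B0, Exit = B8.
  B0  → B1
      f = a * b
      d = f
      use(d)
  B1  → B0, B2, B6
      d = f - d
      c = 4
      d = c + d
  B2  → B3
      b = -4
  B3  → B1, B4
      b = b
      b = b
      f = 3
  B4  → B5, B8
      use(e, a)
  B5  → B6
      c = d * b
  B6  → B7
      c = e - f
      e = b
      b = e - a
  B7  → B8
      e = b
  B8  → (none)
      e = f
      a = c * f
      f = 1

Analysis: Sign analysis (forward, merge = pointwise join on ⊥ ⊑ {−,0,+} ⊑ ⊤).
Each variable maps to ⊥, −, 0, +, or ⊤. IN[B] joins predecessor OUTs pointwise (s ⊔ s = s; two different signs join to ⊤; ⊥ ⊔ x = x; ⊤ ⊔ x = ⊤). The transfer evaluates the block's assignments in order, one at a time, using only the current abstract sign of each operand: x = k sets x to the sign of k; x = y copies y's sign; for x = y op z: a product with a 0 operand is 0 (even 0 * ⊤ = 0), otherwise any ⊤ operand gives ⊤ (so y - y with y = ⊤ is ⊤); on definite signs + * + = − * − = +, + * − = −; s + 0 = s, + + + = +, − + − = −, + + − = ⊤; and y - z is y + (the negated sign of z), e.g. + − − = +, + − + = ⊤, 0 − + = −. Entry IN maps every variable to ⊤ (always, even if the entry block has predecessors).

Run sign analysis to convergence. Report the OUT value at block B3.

Converged values:
  B0:  IN=(all ⊤)  OUT=(all ⊤)
  B1:  IN=(all ⊤)  OUT={c:+; rest ⊤}
  B2:  IN={c:+; rest ⊤}  OUT={b:-, c:+; rest ⊤}
  B3:  IN={b:-, c:+; rest ⊤}  OUT={b:-, c:+, f:+; rest ⊤}
  B4:  IN={b:-, c:+, f:+; rest ⊤}  OUT={b:-, c:+, f:+; rest ⊤}
  B5:  IN={b:-, c:+, f:+; rest ⊤}  OUT={b:-, f:+; rest ⊤}
  B6:  IN=(all ⊤)  OUT=(all ⊤)
  B7:  IN=(all ⊤)  OUT=(all ⊤)
  B8:  IN=(all ⊤)  OUT={f:+; rest ⊤}

Merge at B3: IN[B3] = OUT[B2] = {a: ⊤, b: -, c: +, d: ⊤, e: ⊤, f: ⊤}
Applying B3's transfer function to that IN value gives OUT[B3] (row B3 above).

Answer: {a: ⊤, b: -, c: +, d: ⊤, e: ⊤, f: +}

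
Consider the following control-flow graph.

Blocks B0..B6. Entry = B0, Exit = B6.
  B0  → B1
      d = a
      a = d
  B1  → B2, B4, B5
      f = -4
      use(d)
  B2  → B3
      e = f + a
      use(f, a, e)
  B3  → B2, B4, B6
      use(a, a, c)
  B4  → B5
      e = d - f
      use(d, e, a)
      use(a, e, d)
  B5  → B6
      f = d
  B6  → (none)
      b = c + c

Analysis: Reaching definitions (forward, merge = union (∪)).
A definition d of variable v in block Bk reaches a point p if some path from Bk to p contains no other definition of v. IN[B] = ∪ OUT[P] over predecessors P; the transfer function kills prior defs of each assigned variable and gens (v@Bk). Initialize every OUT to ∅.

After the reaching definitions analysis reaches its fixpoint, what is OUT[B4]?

Answer: {a@B0, d@B0, e@B4, f@B1}

Working:
Per-block solution:
  B0: | IN={} | OUT={a@B0, d@B0}
  B1: | IN={a@B0, d@B0} | OUT={a@B0, d@B0, f@B1}
  B2: | IN={a@B0, d@B0, e@B2, f@B1} | OUT={a@B0, d@B0, e@B2, f@B1}
  B3: | IN={a@B0, d@B0, e@B2, f@B1} | OUT={a@B0, d@B0, e@B2, f@B1}
  B4: | IN={a@B0, d@B0, e@B2, f@B1} | OUT={a@B0, d@B0, e@B4, f@B1}
  B5: | IN={a@B0, d@B0, e@B4, f@B1} | OUT={a@B0, d@B0, e@B4, f@B5}
  B6: | IN={a@B0, d@B0, e@B2, e@B4, f@B1, f@B5} | OUT={a@B0, b@B6, d@B0, e@B2, e@B4, f@B1, f@B5}

Merge at B4: IN[B4] = OUT[B1] ⊔ OUT[B3] = {a@B0, d@B0, e@B2, f@B1}
Applying B4's transfer function to that IN value gives OUT[B4] (row B4 above).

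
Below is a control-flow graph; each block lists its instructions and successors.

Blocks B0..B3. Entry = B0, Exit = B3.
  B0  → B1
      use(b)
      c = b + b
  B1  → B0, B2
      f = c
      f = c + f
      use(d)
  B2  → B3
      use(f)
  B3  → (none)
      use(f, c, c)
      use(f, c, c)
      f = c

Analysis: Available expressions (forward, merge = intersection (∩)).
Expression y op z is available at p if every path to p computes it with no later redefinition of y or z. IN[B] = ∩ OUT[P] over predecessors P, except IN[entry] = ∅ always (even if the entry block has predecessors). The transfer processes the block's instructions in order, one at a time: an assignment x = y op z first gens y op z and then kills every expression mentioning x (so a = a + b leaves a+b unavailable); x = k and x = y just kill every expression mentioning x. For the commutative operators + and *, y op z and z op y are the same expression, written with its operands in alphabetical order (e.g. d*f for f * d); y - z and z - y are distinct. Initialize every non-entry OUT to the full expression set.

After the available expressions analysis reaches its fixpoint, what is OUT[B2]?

Per-block solution:
  B0: | IN={} | OUT={b+b}
  B1: | IN={b+b} | OUT={b+b}
  B2: | IN={b+b} | OUT={b+b}
  B3: | IN={b+b} | OUT={b+b}

Merge at B2: IN[B2] = OUT[B1] = {b+b}
Applying B2's transfer function to that IN value gives OUT[B2] (row B2 above).

Answer: {b+b}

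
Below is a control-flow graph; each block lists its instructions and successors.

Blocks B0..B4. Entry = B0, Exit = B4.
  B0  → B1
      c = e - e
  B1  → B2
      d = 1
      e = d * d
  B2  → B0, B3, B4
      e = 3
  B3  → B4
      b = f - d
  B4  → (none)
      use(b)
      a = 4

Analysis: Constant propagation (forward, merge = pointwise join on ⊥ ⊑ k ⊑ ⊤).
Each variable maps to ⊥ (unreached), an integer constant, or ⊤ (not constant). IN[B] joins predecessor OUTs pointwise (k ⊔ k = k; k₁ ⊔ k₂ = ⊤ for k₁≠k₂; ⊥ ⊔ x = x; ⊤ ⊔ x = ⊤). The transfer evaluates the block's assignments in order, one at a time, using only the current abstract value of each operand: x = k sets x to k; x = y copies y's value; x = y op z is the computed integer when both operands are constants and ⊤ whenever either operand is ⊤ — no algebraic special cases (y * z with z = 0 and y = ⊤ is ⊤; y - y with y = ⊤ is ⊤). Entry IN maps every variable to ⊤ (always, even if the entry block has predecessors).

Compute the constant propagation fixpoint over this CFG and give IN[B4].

Fixpoint table:
  B0: | IN=(all ⊤) | OUT=(all ⊤)
  B1: | IN=(all ⊤) | OUT={d:1, e:1; rest ⊤}
  B2: | IN={d:1, e:1; rest ⊤} | OUT={d:1, e:3; rest ⊤}
  B3: | IN={d:1, e:3; rest ⊤} | OUT={d:1, e:3; rest ⊤}
  B4: | IN={d:1, e:3; rest ⊤} | OUT={a:4, d:1, e:3; rest ⊤}

Merge at B4: IN[B4] = OUT[B2] ⊔ OUT[B3] = {a: ⊤, b: ⊤, c: ⊤, d: 1, e: 3, f: ⊤}

Answer: {a: ⊤, b: ⊤, c: ⊤, d: 1, e: 3, f: ⊤}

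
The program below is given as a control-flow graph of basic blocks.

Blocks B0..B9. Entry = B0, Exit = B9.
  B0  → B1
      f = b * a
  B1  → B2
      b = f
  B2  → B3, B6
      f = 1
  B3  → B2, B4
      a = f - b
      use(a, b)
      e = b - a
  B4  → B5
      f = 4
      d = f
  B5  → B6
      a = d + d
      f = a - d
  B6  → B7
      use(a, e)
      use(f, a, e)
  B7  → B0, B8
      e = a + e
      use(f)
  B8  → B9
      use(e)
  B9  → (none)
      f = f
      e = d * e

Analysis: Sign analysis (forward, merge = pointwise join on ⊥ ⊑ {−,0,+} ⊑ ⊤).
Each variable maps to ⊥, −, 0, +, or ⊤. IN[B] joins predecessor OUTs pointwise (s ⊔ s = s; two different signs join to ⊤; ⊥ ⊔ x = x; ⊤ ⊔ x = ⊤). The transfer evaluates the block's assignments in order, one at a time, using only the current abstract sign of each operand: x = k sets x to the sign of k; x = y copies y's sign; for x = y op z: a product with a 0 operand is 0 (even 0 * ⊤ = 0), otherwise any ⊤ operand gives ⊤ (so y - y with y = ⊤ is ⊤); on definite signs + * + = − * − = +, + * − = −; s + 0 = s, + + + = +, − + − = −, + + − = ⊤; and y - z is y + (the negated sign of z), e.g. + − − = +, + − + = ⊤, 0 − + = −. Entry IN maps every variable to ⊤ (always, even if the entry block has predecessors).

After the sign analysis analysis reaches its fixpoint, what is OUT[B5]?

Per-block solution:
  B0: | IN=(all ⊤) | OUT=(all ⊤)
  B1: | IN=(all ⊤) | OUT=(all ⊤)
  B2: | IN=(all ⊤) | OUT={f:+; rest ⊤}
  B3: | IN={f:+; rest ⊤} | OUT={f:+; rest ⊤}
  B4: | IN={f:+; rest ⊤} | OUT={d:+, f:+; rest ⊤}
  B5: | IN={d:+, f:+; rest ⊤} | OUT={a:+, d:+; rest ⊤}
  B6: | IN=(all ⊤) | OUT=(all ⊤)
  B7: | IN=(all ⊤) | OUT=(all ⊤)
  B8: | IN=(all ⊤) | OUT=(all ⊤)
  B9: | IN=(all ⊤) | OUT=(all ⊤)

Merge at B5: IN[B5] = OUT[B4] = {a: ⊤, b: ⊤, c: ⊤, d: +, e: ⊤, f: +}
Applying B5's transfer function to that IN value gives OUT[B5] (row B5 above).

Answer: {a: +, b: ⊤, c: ⊤, d: +, e: ⊤, f: ⊤}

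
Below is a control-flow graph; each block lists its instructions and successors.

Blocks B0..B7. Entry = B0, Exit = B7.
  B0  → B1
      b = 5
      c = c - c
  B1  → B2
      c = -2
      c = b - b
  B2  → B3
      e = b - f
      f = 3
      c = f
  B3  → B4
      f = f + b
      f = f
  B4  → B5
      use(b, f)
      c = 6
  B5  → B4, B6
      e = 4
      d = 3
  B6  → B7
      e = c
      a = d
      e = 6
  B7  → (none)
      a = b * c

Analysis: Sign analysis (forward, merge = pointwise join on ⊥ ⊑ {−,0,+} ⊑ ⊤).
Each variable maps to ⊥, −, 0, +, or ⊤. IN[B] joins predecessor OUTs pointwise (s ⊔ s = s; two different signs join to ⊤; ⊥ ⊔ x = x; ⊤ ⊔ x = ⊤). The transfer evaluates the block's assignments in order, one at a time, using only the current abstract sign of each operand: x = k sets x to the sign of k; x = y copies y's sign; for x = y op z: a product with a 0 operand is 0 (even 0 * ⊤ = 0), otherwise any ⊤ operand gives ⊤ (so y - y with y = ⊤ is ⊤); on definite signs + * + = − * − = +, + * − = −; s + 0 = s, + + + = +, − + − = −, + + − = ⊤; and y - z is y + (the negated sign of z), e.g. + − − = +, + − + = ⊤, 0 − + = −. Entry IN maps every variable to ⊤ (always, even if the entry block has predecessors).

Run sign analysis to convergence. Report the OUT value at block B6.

Answer: {a: +, b: +, c: +, d: +, e: +, f: +}

Working:
Fixpoint table:
  B0: | IN=(all ⊤) | OUT={b:+; rest ⊤}
  B1: | IN={b:+; rest ⊤} | OUT={b:+; rest ⊤}
  B2: | IN={b:+; rest ⊤} | OUT={b:+, c:+, f:+; rest ⊤}
  B3: | IN={b:+, c:+, f:+; rest ⊤} | OUT={b:+, c:+, f:+; rest ⊤}
  B4: | IN={b:+, c:+, f:+; rest ⊤} | OUT={b:+, c:+, f:+; rest ⊤}
  B5: | IN={b:+, c:+, f:+; rest ⊤} | OUT={b:+, c:+, d:+, e:+, f:+; rest ⊤}
  B6: | IN={b:+, c:+, d:+, e:+, f:+; rest ⊤} | OUT={a:+, b:+, c:+, d:+, e:+, f:+; rest ⊤}
  B7: | IN={a:+, b:+, c:+, d:+, e:+, f:+; rest ⊤} | OUT={a:+, b:+, c:+, d:+, e:+, f:+; rest ⊤}

Merge at B6: IN[B6] = OUT[B5] = {a: ⊤, b: +, c: +, d: +, e: +, f: +}
Applying B6's transfer function to that IN value gives OUT[B6] (row B6 above).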